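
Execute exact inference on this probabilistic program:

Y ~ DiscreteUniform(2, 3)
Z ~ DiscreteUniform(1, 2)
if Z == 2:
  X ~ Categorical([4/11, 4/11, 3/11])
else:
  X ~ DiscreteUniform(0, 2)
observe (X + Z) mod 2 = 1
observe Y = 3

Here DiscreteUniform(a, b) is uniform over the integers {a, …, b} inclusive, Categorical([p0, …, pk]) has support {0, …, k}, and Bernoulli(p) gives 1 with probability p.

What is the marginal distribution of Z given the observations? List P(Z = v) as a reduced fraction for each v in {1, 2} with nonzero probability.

Enumerate traces; 3 have nonzero weight after conditioning:
  (Y=3, Z=1, X=0) weight 1/12
  (Y=3, Z=1, X=2) weight 1/12
  (Y=3, Z=2, X=1) weight 1/11
Group by Z:
  weight(Z=1) = 1/6
  weight(Z=2) = 1/11
Total weight = 1/6 + 1/11 = 17/66
P(Z=1 | obs) = 1/6 / 17/66 = 11/17
P(Z=2 | obs) = 1/11 / 17/66 = 6/17

P(Z=1) = 11/17, P(Z=2) = 6/17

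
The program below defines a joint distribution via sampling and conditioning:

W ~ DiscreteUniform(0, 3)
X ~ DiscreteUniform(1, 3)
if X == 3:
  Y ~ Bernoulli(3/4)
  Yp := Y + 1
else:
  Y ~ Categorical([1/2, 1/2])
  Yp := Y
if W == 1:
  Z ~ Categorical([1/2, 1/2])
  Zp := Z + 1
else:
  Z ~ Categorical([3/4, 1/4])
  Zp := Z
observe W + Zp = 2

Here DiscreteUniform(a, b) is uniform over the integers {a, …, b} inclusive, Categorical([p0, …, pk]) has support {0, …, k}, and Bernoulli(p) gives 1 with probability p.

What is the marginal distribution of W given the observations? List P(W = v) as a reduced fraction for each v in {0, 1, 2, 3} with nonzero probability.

Enumerate traces; 12 have nonzero weight after conditioning:
  (W=1, X=1, Y=0, Z=0) weight 1/48
  (W=1, X=1, Y=1, Z=0) weight 1/48
  (W=1, X=2, Y=0, Z=0) weight 1/48
  (W=1, X=2, Y=1, Z=0) weight 1/48
  (W=1, X=3, Y=0, Z=0) weight 1/96
  (W=1, X=3, Y=1, Z=0) weight 1/32
  (W=2, X=1, Y=0, Z=0) weight 1/32
  (W=2, X=1, Y=1, Z=0) weight 1/32
  … 4 more
Group by W:
  weight(W=1) = 1/8
  weight(W=2) = 3/16
Total weight = 1/8 + 3/16 = 5/16
P(W=1 | obs) = 1/8 / 5/16 = 2/5
P(W=2 | obs) = 3/16 / 5/16 = 3/5

P(W=1) = 2/5, P(W=2) = 3/5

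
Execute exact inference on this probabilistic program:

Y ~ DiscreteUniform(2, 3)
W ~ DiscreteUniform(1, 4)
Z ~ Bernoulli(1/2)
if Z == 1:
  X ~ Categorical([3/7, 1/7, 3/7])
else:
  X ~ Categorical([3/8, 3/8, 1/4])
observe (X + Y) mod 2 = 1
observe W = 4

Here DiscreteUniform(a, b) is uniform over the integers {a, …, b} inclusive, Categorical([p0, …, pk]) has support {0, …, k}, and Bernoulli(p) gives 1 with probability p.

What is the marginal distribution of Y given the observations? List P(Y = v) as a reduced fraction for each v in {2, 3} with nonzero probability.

P(Y=2) = 29/112, P(Y=3) = 83/112

Enumerate traces; 6 have nonzero weight after conditioning:
  (Y=2, W=4, Z=0, X=1) weight 3/128
  (Y=2, W=4, Z=1, X=1) weight 1/112
  (Y=3, W=4, Z=0, X=0) weight 3/128
  (Y=3, W=4, Z=0, X=2) weight 1/64
  (Y=3, W=4, Z=1, X=0) weight 3/112
  (Y=3, W=4, Z=1, X=2) weight 3/112
Group by Y:
  weight(Y=2) = 29/896
  weight(Y=3) = 83/896
Total weight = 29/896 + 83/896 = 1/8
P(Y=2 | obs) = 29/896 / 1/8 = 29/112
P(Y=3 | obs) = 83/896 / 1/8 = 83/112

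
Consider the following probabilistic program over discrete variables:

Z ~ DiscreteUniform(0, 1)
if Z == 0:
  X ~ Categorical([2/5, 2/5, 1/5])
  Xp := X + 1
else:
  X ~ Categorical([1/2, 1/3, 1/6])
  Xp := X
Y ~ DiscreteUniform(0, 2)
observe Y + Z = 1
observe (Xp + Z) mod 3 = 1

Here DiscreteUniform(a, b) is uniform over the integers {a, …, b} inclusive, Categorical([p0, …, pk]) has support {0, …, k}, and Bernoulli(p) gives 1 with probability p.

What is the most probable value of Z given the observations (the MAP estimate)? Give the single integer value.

Enumerate traces; 2 have nonzero weight after conditioning:
  (Z=0, X=0, Y=1) weight 1/15
  (Z=1, X=0, Y=0) weight 1/12
Group by Z:
  weight(Z=0) = 1/15
  weight(Z=1) = 1/12
Total weight = 1/15 + 1/12 = 3/20
P(Z=0 | obs) = 1/15 / 3/20 = 4/9
P(Z=1 | obs) = 1/12 / 3/20 = 5/9
argmax = 1

argmax_v P(Z = v | obs) = 1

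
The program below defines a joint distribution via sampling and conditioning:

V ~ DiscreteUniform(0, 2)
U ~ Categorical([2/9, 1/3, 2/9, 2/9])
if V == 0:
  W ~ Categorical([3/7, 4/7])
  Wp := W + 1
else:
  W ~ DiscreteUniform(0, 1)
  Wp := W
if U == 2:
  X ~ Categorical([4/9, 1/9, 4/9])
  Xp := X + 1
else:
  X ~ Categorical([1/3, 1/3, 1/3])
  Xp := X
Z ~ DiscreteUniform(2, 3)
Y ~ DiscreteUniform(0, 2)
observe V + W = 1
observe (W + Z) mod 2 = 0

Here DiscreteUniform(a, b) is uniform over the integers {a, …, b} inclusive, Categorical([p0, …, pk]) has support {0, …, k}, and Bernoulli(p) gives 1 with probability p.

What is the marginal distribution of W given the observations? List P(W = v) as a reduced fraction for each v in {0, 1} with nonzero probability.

P(W=0) = 7/15, P(W=1) = 8/15

Enumerate traces; 72 have nonzero weight after conditioning:
  (V=0, U=0, W=1, X=0, Z=3, Y=0) weight 4/1701
  (V=0, U=0, W=1, X=0, Z=3, Y=1) weight 4/1701
  (V=0, U=0, W=1, X=0, Z=3, Y=2) weight 4/1701
  (V=0, U=0, W=1, X=1, Z=3, Y=0) weight 4/1701
  (V=0, U=0, W=1, X=1, Z=3, Y=1) weight 4/1701
  (V=0, U=0, W=1, X=1, Z=3, Y=2) weight 4/1701
  (V=0, U=0, W=1, X=2, Z=3, Y=0) weight 4/1701
  (V=0, U=0, W=1, X=2, Z=3, Y=1) weight 4/1701
  (V=1, U=0, W=0, X=0, Z=2, Y=0) weight 1/486
  … 63 more
Group by W:
  weight(W=0) = 1/12
  weight(W=1) = 2/21
Total weight = 1/12 + 2/21 = 5/28
P(W=0 | obs) = 1/12 / 5/28 = 7/15
P(W=1 | obs) = 2/21 / 5/28 = 8/15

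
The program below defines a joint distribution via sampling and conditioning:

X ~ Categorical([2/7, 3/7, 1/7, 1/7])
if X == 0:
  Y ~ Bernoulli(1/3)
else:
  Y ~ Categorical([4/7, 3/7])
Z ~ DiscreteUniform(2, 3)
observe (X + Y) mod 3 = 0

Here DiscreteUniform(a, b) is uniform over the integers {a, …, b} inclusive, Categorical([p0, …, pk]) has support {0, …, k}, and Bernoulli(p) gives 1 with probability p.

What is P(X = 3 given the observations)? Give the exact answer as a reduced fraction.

P(X = 3 | obs) = 12/49

Enumerate traces; 6 have nonzero weight after conditioning:
  (X=0, Y=0, Z=2) weight 2/21
  (X=0, Y=0, Z=3) weight 2/21
  (X=2, Y=1, Z=2) weight 3/98
  (X=2, Y=1, Z=3) weight 3/98
  (X=3, Y=0, Z=2) weight 2/49
  (X=3, Y=0, Z=3) weight 2/49
Group by X:
  weight(X=0) = 4/21
  weight(X=2) = 3/49
  weight(X=3) = 4/49
Total weight = 4/21 + 3/49 + 4/49 = 1/3
P(X=0 | obs) = 4/21 / 1/3 = 4/7
P(X=2 | obs) = 3/49 / 1/3 = 9/49
P(X=3 | obs) = 4/49 / 1/3 = 12/49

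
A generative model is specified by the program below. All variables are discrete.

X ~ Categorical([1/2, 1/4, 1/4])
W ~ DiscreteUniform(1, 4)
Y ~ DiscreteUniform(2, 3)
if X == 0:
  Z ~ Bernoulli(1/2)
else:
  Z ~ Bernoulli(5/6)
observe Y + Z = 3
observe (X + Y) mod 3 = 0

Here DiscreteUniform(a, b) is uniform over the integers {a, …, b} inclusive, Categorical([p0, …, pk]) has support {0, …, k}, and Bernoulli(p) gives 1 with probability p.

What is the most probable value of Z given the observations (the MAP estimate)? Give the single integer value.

argmax_v P(Z = v | obs) = 0

Enumerate traces; 8 have nonzero weight after conditioning:
  (X=0, W=1, Y=3, Z=0) weight 1/32
  (X=0, W=2, Y=3, Z=0) weight 1/32
  (X=0, W=3, Y=3, Z=0) weight 1/32
  (X=0, W=4, Y=3, Z=0) weight 1/32
  (X=1, W=1, Y=2, Z=1) weight 5/192
  (X=1, W=2, Y=2, Z=1) weight 5/192
  (X=1, W=3, Y=2, Z=1) weight 5/192
  (X=1, W=4, Y=2, Z=1) weight 5/192
Group by Z:
  weight(Z=0) = 1/8
  weight(Z=1) = 5/48
Total weight = 1/8 + 5/48 = 11/48
P(Z=0 | obs) = 1/8 / 11/48 = 6/11
P(Z=1 | obs) = 5/48 / 11/48 = 5/11
argmax = 0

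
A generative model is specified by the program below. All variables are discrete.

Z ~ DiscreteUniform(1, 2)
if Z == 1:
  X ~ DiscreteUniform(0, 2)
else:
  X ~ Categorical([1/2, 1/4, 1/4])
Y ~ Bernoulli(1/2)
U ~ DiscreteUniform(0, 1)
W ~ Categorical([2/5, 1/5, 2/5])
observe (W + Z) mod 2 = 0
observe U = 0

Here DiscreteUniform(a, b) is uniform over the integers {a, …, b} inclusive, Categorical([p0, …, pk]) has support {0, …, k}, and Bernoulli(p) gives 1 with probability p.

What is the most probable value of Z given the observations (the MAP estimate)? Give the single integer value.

Enumerate traces; 18 have nonzero weight after conditioning:
  (Z=1, X=0, Y=0, U=0, W=1) weight 1/120
  (Z=1, X=0, Y=1, U=0, W=1) weight 1/120
  (Z=1, X=1, Y=0, U=0, W=1) weight 1/120
  (Z=1, X=1, Y=1, U=0, W=1) weight 1/120
  (Z=1, X=2, Y=0, U=0, W=1) weight 1/120
  (Z=1, X=2, Y=1, U=0, W=1) weight 1/120
  (Z=2, X=0, Y=0, U=0, W=0) weight 1/40
  (Z=2, X=0, Y=0, U=0, W=2) weight 1/40
  … 10 more
Group by Z:
  weight(Z=1) = 1/20
  weight(Z=2) = 1/5
Total weight = 1/20 + 1/5 = 1/4
P(Z=1 | obs) = 1/20 / 1/4 = 1/5
P(Z=2 | obs) = 1/5 / 1/4 = 4/5
argmax = 2

argmax_v P(Z = v | obs) = 2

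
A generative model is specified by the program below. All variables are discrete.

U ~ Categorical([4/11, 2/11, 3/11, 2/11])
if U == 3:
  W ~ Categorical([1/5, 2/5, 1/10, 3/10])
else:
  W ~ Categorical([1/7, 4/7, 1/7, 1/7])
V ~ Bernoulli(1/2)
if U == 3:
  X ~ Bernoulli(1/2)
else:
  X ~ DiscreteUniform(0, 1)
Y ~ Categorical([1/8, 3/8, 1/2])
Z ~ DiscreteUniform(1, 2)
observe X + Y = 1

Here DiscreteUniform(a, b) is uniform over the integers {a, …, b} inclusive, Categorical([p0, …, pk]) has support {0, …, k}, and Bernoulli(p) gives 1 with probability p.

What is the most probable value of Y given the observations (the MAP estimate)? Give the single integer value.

Enumerate traces; 128 have nonzero weight after conditioning:
  (U=0, W=0, V=0, X=0, Y=1, Z=1) weight 3/1232
  (U=0, W=0, V=0, X=0, Y=1, Z=2) weight 3/1232
  (U=0, W=0, V=0, X=1, Y=0, Z=1) weight 1/1232
  (U=0, W=0, V=0, X=1, Y=0, Z=2) weight 1/1232
  (U=0, W=0, V=1, X=0, Y=1, Z=1) weight 3/1232
  (U=0, W=0, V=1, X=0, Y=1, Z=2) weight 3/1232
  (U=0, W=0, V=1, X=1, Y=0, Z=1) weight 1/1232
  (U=0, W=0, V=1, X=1, Y=0, Z=2) weight 1/1232
  … 120 more
Group by Y:
  weight(Y=0) = 1/16
  weight(Y=1) = 3/16
Total weight = 1/16 + 3/16 = 1/4
P(Y=0 | obs) = 1/16 / 1/4 = 1/4
P(Y=1 | obs) = 3/16 / 1/4 = 3/4
argmax = 1

argmax_v P(Y = v | obs) = 1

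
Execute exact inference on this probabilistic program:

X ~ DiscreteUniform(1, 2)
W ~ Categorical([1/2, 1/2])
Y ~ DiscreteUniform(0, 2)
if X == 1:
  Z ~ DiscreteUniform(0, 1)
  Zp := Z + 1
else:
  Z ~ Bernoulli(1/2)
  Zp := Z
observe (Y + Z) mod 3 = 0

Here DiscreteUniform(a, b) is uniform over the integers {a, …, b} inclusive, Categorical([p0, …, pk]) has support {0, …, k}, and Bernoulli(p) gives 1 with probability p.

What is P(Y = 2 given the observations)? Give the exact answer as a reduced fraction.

Enumerate traces; 8 have nonzero weight after conditioning:
  (X=1, W=0, Y=0, Z=0) weight 1/24
  (X=1, W=0, Y=2, Z=1) weight 1/24
  (X=1, W=1, Y=0, Z=0) weight 1/24
  (X=1, W=1, Y=2, Z=1) weight 1/24
  (X=2, W=0, Y=0, Z=0) weight 1/24
  (X=2, W=0, Y=2, Z=1) weight 1/24
  (X=2, W=1, Y=0, Z=0) weight 1/24
  (X=2, W=1, Y=2, Z=1) weight 1/24
Group by Y:
  weight(Y=0) = 1/6
  weight(Y=2) = 1/6
Total weight = 1/6 + 1/6 = 1/3
P(Y=0 | obs) = 1/6 / 1/3 = 1/2
P(Y=2 | obs) = 1/6 / 1/3 = 1/2

P(Y = 2 | obs) = 1/2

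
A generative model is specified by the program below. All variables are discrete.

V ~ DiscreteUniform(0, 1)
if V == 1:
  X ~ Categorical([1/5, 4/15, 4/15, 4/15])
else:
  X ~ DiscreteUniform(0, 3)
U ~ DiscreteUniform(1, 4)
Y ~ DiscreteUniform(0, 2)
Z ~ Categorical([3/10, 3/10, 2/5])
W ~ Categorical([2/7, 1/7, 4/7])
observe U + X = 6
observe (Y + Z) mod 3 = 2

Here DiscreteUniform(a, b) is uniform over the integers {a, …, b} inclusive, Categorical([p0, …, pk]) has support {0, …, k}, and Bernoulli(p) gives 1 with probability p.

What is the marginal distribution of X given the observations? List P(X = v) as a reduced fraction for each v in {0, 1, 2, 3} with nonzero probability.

Enumerate traces; 36 have nonzero weight after conditioning:
  (V=0, X=2, U=4, Y=0, Z=2, W=0) weight 1/840
  (V=0, X=2, U=4, Y=0, Z=2, W=1) weight 1/1680
  (V=0, X=2, U=4, Y=0, Z=2, W=2) weight 1/420
  (V=0, X=2, U=4, Y=1, Z=1, W=0) weight 1/1120
  (V=0, X=2, U=4, Y=1, Z=1, W=1) weight 1/2240
  (V=0, X=2, U=4, Y=1, Z=1, W=2) weight 1/560
  (V=0, X=2, U=4, Y=2, Z=0, W=0) weight 1/1120
  (V=0, X=2, U=4, Y=2, Z=0, W=1) weight 1/2240
  (V=0, X=3, U=3, Y=0, Z=2, W=0) weight 1/840
  … 27 more
Group by X:
  weight(X=2) = 31/1440
  weight(X=3) = 31/1440
Total weight = 31/1440 + 31/1440 = 31/720
P(X=2 | obs) = 31/1440 / 31/720 = 1/2
P(X=3 | obs) = 31/1440 / 31/720 = 1/2

P(X=2) = 1/2, P(X=3) = 1/2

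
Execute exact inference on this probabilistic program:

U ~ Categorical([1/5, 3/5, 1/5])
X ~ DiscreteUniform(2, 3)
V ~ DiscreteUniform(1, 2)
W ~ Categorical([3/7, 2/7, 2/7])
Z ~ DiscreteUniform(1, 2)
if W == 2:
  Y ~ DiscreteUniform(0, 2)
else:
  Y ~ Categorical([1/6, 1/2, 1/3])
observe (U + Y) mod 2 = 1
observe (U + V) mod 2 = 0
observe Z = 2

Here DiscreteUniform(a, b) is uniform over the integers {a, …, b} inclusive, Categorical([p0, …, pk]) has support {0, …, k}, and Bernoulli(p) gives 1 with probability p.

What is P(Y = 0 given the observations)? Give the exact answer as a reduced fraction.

Enumerate traces; 24 have nonzero weight after conditioning:
  (U=0, X=2, V=2, W=0, Z=2, Y=1) weight 3/560
  (U=0, X=2, V=2, W=1, Z=2, Y=1) weight 1/280
  (U=0, X=2, V=2, W=2, Z=2, Y=1) weight 1/420
  (U=0, X=3, V=2, W=0, Z=2, Y=1) weight 3/560
  (U=0, X=3, V=2, W=1, Z=2, Y=1) weight 1/280
  (U=0, X=3, V=2, W=2, Z=2, Y=1) weight 1/420
  (U=1, X=2, V=1, W=0, Z=2, Y=0) weight 3/560
  (U=1, X=2, V=1, W=0, Z=2, Y=2) weight 3/280
  … 16 more
Group by Y:
  weight(Y=0) = 9/280
  weight(Y=1) = 19/420
  weight(Y=2) = 1/20
Total weight = 9/280 + 19/420 + 1/20 = 107/840
P(Y=0 | obs) = 9/280 / 107/840 = 27/107
P(Y=1 | obs) = 19/420 / 107/840 = 38/107
P(Y=2 | obs) = 1/20 / 107/840 = 42/107

P(Y = 0 | obs) = 27/107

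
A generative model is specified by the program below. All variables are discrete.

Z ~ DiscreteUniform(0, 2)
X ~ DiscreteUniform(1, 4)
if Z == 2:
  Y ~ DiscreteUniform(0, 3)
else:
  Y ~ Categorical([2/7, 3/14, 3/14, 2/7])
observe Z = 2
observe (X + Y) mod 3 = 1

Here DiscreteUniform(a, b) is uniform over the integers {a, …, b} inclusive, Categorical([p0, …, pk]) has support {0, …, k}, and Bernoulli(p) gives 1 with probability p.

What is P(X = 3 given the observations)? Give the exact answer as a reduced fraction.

Enumerate traces; 6 have nonzero weight after conditioning:
  (Z=2, X=1, Y=0) weight 1/48
  (Z=2, X=1, Y=3) weight 1/48
  (Z=2, X=2, Y=2) weight 1/48
  (Z=2, X=3, Y=1) weight 1/48
  (Z=2, X=4, Y=0) weight 1/48
  (Z=2, X=4, Y=3) weight 1/48
Group by X:
  weight(X=1) = 1/24
  weight(X=2) = 1/48
  weight(X=3) = 1/48
  weight(X=4) = 1/24
Total weight = 1/24 + 1/48 + 1/48 + 1/24 = 1/8
P(X=1 | obs) = 1/24 / 1/8 = 1/3
P(X=2 | obs) = 1/48 / 1/8 = 1/6
P(X=3 | obs) = 1/48 / 1/8 = 1/6
P(X=4 | obs) = 1/24 / 1/8 = 1/3

P(X = 3 | obs) = 1/6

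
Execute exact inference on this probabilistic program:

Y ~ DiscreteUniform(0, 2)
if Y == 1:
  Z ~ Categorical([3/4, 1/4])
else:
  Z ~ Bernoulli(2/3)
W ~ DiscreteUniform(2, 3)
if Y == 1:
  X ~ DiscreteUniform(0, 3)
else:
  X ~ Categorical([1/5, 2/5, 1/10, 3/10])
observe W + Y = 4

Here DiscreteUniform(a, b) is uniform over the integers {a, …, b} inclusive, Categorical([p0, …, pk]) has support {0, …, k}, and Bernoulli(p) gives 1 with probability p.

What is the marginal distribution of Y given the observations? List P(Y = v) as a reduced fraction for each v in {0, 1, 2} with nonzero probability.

P(Y=1) = 1/2, P(Y=2) = 1/2

Enumerate traces; 16 have nonzero weight after conditioning:
  (Y=1, Z=0, W=3, X=0) weight 1/32
  (Y=1, Z=0, W=3, X=1) weight 1/32
  (Y=1, Z=0, W=3, X=2) weight 1/32
  (Y=1, Z=0, W=3, X=3) weight 1/32
  (Y=1, Z=1, W=3, X=0) weight 1/96
  (Y=1, Z=1, W=3, X=1) weight 1/96
  (Y=1, Z=1, W=3, X=2) weight 1/96
  (Y=1, Z=1, W=3, X=3) weight 1/96
  (Y=2, Z=0, W=2, X=0) weight 1/90
  … 7 more
Group by Y:
  weight(Y=1) = 1/6
  weight(Y=2) = 1/6
Total weight = 1/6 + 1/6 = 1/3
P(Y=1 | obs) = 1/6 / 1/3 = 1/2
P(Y=2 | obs) = 1/6 / 1/3 = 1/2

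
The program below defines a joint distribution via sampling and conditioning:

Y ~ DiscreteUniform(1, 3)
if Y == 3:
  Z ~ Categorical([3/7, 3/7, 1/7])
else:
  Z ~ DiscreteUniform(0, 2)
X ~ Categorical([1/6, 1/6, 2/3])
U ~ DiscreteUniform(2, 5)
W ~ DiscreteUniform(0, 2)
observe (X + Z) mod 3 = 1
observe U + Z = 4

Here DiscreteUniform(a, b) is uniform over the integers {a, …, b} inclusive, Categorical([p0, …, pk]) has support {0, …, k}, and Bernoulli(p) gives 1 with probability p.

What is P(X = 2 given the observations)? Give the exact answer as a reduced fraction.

P(X = 2 | obs) = 34/57

Enumerate traces; 27 have nonzero weight after conditioning:
  (Y=1, Z=0, X=1, U=4, W=0) weight 1/648
  (Y=1, Z=0, X=1, U=4, W=1) weight 1/648
  (Y=1, Z=0, X=1, U=4, W=2) weight 1/648
  (Y=1, Z=1, X=0, U=3, W=0) weight 1/648
  (Y=1, Z=1, X=0, U=3, W=1) weight 1/648
  (Y=1, Z=1, X=0, U=3, W=2) weight 1/648
  (Y=1, Z=2, X=2, U=2, W=0) weight 1/162
  (Y=1, Z=2, X=2, U=2, W=1) weight 1/162
  … 19 more
Group by X:
  weight(X=0) = 23/1512
  weight(X=1) = 23/1512
  weight(X=2) = 17/378
Total weight = 23/1512 + 23/1512 + 17/378 = 19/252
P(X=0 | obs) = 23/1512 / 19/252 = 23/114
P(X=1 | obs) = 23/1512 / 19/252 = 23/114
P(X=2 | obs) = 17/378 / 19/252 = 34/57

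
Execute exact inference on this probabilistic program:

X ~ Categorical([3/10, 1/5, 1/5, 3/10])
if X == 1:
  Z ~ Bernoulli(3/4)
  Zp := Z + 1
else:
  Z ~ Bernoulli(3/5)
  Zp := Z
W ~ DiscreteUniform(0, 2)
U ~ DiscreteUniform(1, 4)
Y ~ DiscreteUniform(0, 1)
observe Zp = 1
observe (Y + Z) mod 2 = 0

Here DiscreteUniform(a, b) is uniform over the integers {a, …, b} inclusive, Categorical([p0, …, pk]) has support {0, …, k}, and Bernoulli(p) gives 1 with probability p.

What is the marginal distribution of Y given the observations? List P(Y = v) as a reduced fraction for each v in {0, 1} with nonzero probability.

P(Y=0) = 5/53, P(Y=1) = 48/53

Enumerate traces; 48 have nonzero weight after conditioning:
  (X=0, Z=1, W=0, U=1, Y=1) weight 3/400
  (X=0, Z=1, W=0, U=2, Y=1) weight 3/400
  (X=0, Z=1, W=0, U=3, Y=1) weight 3/400
  (X=0, Z=1, W=0, U=4, Y=1) weight 3/400
  (X=0, Z=1, W=1, U=1, Y=1) weight 3/400
  (X=0, Z=1, W=1, U=2, Y=1) weight 3/400
  (X=0, Z=1, W=1, U=3, Y=1) weight 3/400
  (X=0, Z=1, W=1, U=4, Y=1) weight 3/400
  (X=1, Z=0, W=0, U=1, Y=0) weight 1/480
  … 39 more
Group by Y:
  weight(Y=0) = 1/40
  weight(Y=1) = 6/25
Total weight = 1/40 + 6/25 = 53/200
P(Y=0 | obs) = 1/40 / 53/200 = 5/53
P(Y=1 | obs) = 6/25 / 53/200 = 48/53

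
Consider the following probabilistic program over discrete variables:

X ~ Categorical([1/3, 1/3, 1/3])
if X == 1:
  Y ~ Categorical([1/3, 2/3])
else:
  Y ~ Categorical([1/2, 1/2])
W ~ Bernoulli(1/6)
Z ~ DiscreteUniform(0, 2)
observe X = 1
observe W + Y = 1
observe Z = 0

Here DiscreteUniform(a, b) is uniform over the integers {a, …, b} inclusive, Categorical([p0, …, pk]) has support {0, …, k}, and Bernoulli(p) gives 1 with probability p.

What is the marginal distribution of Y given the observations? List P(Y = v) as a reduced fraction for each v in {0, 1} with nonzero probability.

P(Y=0) = 1/11, P(Y=1) = 10/11

Enumerate traces; 2 have nonzero weight after conditioning:
  (X=1, Y=0, W=1, Z=0) weight 1/162
  (X=1, Y=1, W=0, Z=0) weight 5/81
Group by Y:
  weight(Y=0) = 1/162
  weight(Y=1) = 5/81
Total weight = 1/162 + 5/81 = 11/162
P(Y=0 | obs) = 1/162 / 11/162 = 1/11
P(Y=1 | obs) = 5/81 / 11/162 = 10/11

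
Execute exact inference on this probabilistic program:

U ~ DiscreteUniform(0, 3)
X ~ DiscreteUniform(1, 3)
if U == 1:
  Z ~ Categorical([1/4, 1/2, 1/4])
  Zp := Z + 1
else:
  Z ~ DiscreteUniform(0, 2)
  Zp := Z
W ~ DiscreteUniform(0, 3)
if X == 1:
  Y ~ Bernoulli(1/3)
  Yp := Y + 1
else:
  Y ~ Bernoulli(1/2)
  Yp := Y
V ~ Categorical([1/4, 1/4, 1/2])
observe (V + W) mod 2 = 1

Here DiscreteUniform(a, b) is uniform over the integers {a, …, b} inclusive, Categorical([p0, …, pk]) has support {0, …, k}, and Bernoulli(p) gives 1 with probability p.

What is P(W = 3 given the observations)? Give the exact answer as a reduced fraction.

P(W = 3 | obs) = 3/8

Enumerate traces; 432 have nonzero weight after conditioning:
  (U=0, X=1, Z=0, W=0, Y=0, V=1) weight 1/864
  (U=0, X=1, Z=0, W=0, Y=1, V=1) weight 1/1728
  (U=0, X=1, Z=0, W=1, Y=0, V=0) weight 1/864
  (U=0, X=1, Z=0, W=1, Y=0, V=2) weight 1/432
  (U=0, X=1, Z=0, W=1, Y=1, V=0) weight 1/1728
  (U=0, X=1, Z=0, W=1, Y=1, V=2) weight 1/864
  (U=0, X=1, Z=0, W=2, Y=0, V=1) weight 1/864
  (U=0, X=1, Z=0, W=2, Y=1, V=1) weight 1/1728
  (U=0, X=1, Z=0, W=3, Y=0, V=0) weight 1/864
  … 423 more
Group by W:
  weight(W=0) = 1/16
  weight(W=1) = 3/16
  weight(W=2) = 1/16
  weight(W=3) = 3/16
Total weight = 1/16 + 3/16 + 1/16 + 3/16 = 1/2
P(W=0 | obs) = 1/16 / 1/2 = 1/8
P(W=1 | obs) = 3/16 / 1/2 = 3/8
P(W=2 | obs) = 1/16 / 1/2 = 1/8
P(W=3 | obs) = 3/16 / 1/2 = 3/8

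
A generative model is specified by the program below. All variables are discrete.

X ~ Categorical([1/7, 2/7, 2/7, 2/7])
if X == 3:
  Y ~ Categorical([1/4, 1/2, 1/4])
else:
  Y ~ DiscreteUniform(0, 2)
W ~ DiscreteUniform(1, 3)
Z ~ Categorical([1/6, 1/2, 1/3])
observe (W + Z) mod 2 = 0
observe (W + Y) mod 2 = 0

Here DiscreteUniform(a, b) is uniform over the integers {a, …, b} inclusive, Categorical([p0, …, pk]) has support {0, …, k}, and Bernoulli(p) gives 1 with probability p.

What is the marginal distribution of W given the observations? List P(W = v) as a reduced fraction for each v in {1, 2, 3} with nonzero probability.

P(W=1) = 8/29, P(W=2) = 13/29, P(W=3) = 8/29

Enumerate traces; 24 have nonzero weight after conditioning:
  (X=0, Y=0, W=2, Z=0) weight 1/378
  (X=0, Y=0, W=2, Z=2) weight 1/189
  (X=0, Y=1, W=1, Z=1) weight 1/126
  (X=0, Y=1, W=3, Z=1) weight 1/126
  (X=0, Y=2, W=2, Z=0) weight 1/378
  (X=0, Y=2, W=2, Z=2) weight 1/189
  (X=1, Y=0, W=2, Z=0) weight 1/189
  (X=1, Y=0, W=2, Z=2) weight 2/189
  … 16 more
Group by W:
  weight(W=1) = 4/63
  weight(W=2) = 13/126
  weight(W=3) = 4/63
Total weight = 4/63 + 13/126 + 4/63 = 29/126
P(W=1 | obs) = 4/63 / 29/126 = 8/29
P(W=2 | obs) = 13/126 / 29/126 = 13/29
P(W=3 | obs) = 4/63 / 29/126 = 8/29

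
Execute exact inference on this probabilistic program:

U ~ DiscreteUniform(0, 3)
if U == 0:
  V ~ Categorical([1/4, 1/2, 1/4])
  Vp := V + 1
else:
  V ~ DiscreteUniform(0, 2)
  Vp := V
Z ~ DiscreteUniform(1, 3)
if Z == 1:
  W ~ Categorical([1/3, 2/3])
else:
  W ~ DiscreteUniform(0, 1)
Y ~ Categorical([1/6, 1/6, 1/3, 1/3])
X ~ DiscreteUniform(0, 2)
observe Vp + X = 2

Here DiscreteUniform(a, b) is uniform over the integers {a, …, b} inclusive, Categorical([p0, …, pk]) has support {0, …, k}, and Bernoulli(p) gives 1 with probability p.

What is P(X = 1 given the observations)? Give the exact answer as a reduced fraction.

Enumerate traces; 264 have nonzero weight after conditioning:
  (U=0, V=0, Z=1, W=0, Y=0, X=1) weight 1/2592
  (U=0, V=0, Z=1, W=0, Y=1, X=1) weight 1/2592
  (U=0, V=0, Z=1, W=0, Y=2, X=1) weight 1/1296
  (U=0, V=0, Z=1, W=0, Y=3, X=1) weight 1/1296
  (U=0, V=0, Z=1, W=1, Y=0, X=1) weight 1/1296
  (U=0, V=0, Z=1, W=1, Y=1, X=1) weight 1/1296
  (U=0, V=0, Z=1, W=1, Y=2, X=1) weight 1/648
  (U=0, V=0, Z=1, W=1, Y=3, X=1) weight 1/648
  (U=0, V=1, Z=1, W=0, Y=0, X=0) weight 1/1296
  (U=1, V=0, Z=1, W=0, Y=0, X=2) weight 1/1944
  … 254 more
Group by X:
  weight(X=0) = 1/8
  weight(X=1) = 5/48
  weight(X=2) = 1/12
Total weight = 1/8 + 5/48 + 1/12 = 5/16
P(X=0 | obs) = 1/8 / 5/16 = 2/5
P(X=1 | obs) = 5/48 / 5/16 = 1/3
P(X=2 | obs) = 1/12 / 5/16 = 4/15

P(X = 1 | obs) = 1/3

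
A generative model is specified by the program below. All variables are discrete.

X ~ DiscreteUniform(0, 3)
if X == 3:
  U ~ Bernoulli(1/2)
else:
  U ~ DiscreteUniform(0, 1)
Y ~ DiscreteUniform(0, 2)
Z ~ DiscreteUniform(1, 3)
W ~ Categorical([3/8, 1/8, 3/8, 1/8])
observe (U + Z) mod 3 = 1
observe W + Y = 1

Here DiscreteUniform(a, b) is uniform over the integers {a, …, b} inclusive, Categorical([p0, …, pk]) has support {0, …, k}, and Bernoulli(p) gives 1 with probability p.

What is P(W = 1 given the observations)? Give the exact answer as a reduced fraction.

P(W = 1 | obs) = 1/4

Enumerate traces; 16 have nonzero weight after conditioning:
  (X=0, U=0, Y=0, Z=1, W=1) weight 1/576
  (X=0, U=0, Y=1, Z=1, W=0) weight 1/192
  (X=0, U=1, Y=0, Z=3, W=1) weight 1/576
  (X=0, U=1, Y=1, Z=3, W=0) weight 1/192
  (X=1, U=0, Y=0, Z=1, W=1) weight 1/576
  (X=1, U=0, Y=1, Z=1, W=0) weight 1/192
  (X=1, U=1, Y=0, Z=3, W=1) weight 1/576
  (X=1, U=1, Y=1, Z=3, W=0) weight 1/192
  … 8 more
Group by W:
  weight(W=0) = 1/24
  weight(W=1) = 1/72
Total weight = 1/24 + 1/72 = 1/18
P(W=0 | obs) = 1/24 / 1/18 = 3/4
P(W=1 | obs) = 1/72 / 1/18 = 1/4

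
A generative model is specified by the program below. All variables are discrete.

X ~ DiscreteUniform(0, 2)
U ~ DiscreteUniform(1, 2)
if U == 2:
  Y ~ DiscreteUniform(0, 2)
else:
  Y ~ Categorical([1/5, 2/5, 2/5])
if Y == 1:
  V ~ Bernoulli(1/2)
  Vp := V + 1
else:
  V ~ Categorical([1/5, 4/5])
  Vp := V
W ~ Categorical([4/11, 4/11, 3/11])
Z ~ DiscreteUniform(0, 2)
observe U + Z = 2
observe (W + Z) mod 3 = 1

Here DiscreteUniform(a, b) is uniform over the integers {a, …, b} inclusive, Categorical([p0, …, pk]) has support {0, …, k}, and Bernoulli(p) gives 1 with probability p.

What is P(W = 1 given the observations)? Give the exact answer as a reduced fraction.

P(W = 1 | obs) = 1/2

Enumerate traces; 36 have nonzero weight after conditioning:
  (X=0, U=1, Y=0, V=0, W=0, Z=1) weight 2/2475
  (X=0, U=1, Y=0, V=1, W=0, Z=1) weight 8/2475
  (X=0, U=1, Y=1, V=0, W=0, Z=1) weight 2/495
  (X=0, U=1, Y=1, V=1, W=0, Z=1) weight 2/495
  (X=0, U=1, Y=2, V=0, W=0, Z=1) weight 4/2475
  (X=0, U=1, Y=2, V=1, W=0, Z=1) weight 16/2475
  (X=0, U=2, Y=0, V=0, W=1, Z=0) weight 2/1485
  (X=0, U=2, Y=0, V=1, W=1, Z=0) weight 8/1485
  … 28 more
Group by W:
  weight(W=0) = 2/33
  weight(W=1) = 2/33
Total weight = 2/33 + 2/33 = 4/33
P(W=0 | obs) = 2/33 / 4/33 = 1/2
P(W=1 | obs) = 2/33 / 4/33 = 1/2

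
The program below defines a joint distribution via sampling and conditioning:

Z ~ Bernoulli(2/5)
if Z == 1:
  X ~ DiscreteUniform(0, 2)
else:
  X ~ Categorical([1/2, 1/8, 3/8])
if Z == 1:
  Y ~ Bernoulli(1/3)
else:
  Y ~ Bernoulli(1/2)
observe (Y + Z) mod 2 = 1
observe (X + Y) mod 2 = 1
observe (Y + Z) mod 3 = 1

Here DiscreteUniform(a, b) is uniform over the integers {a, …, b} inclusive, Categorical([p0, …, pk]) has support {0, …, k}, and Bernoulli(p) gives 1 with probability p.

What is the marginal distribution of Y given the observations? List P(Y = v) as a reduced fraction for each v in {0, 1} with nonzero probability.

Enumerate traces; 3 have nonzero weight after conditioning:
  (Z=0, X=0, Y=1) weight 3/20
  (Z=0, X=2, Y=1) weight 9/80
  (Z=1, X=1, Y=0) weight 4/45
Group by Y:
  weight(Y=0) = 4/45
  weight(Y=1) = 21/80
Total weight = 4/45 + 21/80 = 253/720
P(Y=0 | obs) = 4/45 / 253/720 = 64/253
P(Y=1 | obs) = 21/80 / 253/720 = 189/253

P(Y=0) = 64/253, P(Y=1) = 189/253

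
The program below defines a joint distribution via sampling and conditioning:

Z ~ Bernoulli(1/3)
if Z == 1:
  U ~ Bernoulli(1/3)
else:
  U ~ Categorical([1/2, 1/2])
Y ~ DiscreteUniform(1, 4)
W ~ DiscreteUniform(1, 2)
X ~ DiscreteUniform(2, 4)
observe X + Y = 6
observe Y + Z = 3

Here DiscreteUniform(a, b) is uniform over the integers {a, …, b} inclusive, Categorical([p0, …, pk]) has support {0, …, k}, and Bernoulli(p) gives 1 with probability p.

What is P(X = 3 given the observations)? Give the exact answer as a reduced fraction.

P(X = 3 | obs) = 2/3

Enumerate traces; 8 have nonzero weight after conditioning:
  (Z=0, U=0, Y=3, W=1, X=3) weight 1/72
  (Z=0, U=0, Y=3, W=2, X=3) weight 1/72
  (Z=0, U=1, Y=3, W=1, X=3) weight 1/72
  (Z=0, U=1, Y=3, W=2, X=3) weight 1/72
  (Z=1, U=0, Y=2, W=1, X=4) weight 1/108
  (Z=1, U=0, Y=2, W=2, X=4) weight 1/108
  (Z=1, U=1, Y=2, W=1, X=4) weight 1/216
  (Z=1, U=1, Y=2, W=2, X=4) weight 1/216
Group by X:
  weight(X=3) = 1/18
  weight(X=4) = 1/36
Total weight = 1/18 + 1/36 = 1/12
P(X=3 | obs) = 1/18 / 1/12 = 2/3
P(X=4 | obs) = 1/36 / 1/12 = 1/3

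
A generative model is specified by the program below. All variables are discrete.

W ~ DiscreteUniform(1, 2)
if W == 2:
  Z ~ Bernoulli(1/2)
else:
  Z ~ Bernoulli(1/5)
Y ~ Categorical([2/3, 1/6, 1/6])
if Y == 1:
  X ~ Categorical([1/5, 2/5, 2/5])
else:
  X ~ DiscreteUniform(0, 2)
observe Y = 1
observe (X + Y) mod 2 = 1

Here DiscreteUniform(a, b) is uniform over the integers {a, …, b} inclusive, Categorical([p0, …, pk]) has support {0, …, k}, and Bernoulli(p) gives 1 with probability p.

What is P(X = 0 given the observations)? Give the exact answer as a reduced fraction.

Enumerate traces; 8 have nonzero weight after conditioning:
  (W=1, Z=0, Y=1, X=0) weight 1/75
  (W=1, Z=0, Y=1, X=2) weight 2/75
  (W=1, Z=1, Y=1, X=0) weight 1/300
  (W=1, Z=1, Y=1, X=2) weight 1/150
  (W=2, Z=0, Y=1, X=0) weight 1/120
  (W=2, Z=0, Y=1, X=2) weight 1/60
  (W=2, Z=1, Y=1, X=0) weight 1/120
  (W=2, Z=1, Y=1, X=2) weight 1/60
Group by X:
  weight(X=0) = 1/30
  weight(X=2) = 1/15
Total weight = 1/30 + 1/15 = 1/10
P(X=0 | obs) = 1/30 / 1/10 = 1/3
P(X=2 | obs) = 1/15 / 1/10 = 2/3

P(X = 0 | obs) = 1/3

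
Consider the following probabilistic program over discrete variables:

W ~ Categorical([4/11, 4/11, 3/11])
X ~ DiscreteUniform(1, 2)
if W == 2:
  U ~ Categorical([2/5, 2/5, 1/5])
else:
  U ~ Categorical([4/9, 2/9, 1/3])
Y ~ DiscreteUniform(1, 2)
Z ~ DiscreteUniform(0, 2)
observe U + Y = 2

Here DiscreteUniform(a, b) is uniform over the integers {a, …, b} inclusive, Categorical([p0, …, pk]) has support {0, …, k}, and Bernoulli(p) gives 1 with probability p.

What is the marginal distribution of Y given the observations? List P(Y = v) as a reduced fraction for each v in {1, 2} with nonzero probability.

P(Y=1) = 67/174, P(Y=2) = 107/174

Enumerate traces; 36 have nonzero weight after conditioning:
  (W=0, X=1, U=0, Y=2, Z=0) weight 4/297
  (W=0, X=1, U=0, Y=2, Z=1) weight 4/297
  (W=0, X=1, U=0, Y=2, Z=2) weight 4/297
  (W=0, X=1, U=1, Y=1, Z=0) weight 2/297
  (W=0, X=1, U=1, Y=1, Z=1) weight 2/297
  (W=0, X=1, U=1, Y=1, Z=2) weight 2/297
  (W=0, X=2, U=0, Y=2, Z=0) weight 4/297
  (W=0, X=2, U=0, Y=2, Z=1) weight 4/297
  … 28 more
Group by Y:
  weight(Y=1) = 67/495
  weight(Y=2) = 107/495
Total weight = 67/495 + 107/495 = 58/165
P(Y=1 | obs) = 67/495 / 58/165 = 67/174
P(Y=2 | obs) = 107/495 / 58/165 = 107/174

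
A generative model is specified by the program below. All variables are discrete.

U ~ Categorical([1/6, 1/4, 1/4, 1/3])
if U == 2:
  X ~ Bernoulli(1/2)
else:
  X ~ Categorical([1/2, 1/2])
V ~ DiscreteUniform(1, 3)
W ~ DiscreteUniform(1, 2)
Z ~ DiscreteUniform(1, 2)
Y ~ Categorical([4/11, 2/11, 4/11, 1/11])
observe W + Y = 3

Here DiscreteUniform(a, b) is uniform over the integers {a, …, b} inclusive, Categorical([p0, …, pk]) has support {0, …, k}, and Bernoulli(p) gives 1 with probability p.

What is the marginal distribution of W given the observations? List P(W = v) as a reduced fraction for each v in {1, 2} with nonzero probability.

Enumerate traces; 96 have nonzero weight after conditioning:
  (U=0, X=0, V=1, W=1, Z=1, Y=2) weight 1/396
  (U=0, X=0, V=1, W=1, Z=2, Y=2) weight 1/396
  (U=0, X=0, V=1, W=2, Z=1, Y=1) weight 1/792
  (U=0, X=0, V=1, W=2, Z=2, Y=1) weight 1/792
  (U=0, X=0, V=2, W=1, Z=1, Y=2) weight 1/396
  (U=0, X=0, V=2, W=1, Z=2, Y=2) weight 1/396
  (U=0, X=0, V=2, W=2, Z=1, Y=1) weight 1/792
  (U=0, X=0, V=2, W=2, Z=2, Y=1) weight 1/792
  … 88 more
Group by W:
  weight(W=1) = 2/11
  weight(W=2) = 1/11
Total weight = 2/11 + 1/11 = 3/11
P(W=1 | obs) = 2/11 / 3/11 = 2/3
P(W=2 | obs) = 1/11 / 3/11 = 1/3

P(W=1) = 2/3, P(W=2) = 1/3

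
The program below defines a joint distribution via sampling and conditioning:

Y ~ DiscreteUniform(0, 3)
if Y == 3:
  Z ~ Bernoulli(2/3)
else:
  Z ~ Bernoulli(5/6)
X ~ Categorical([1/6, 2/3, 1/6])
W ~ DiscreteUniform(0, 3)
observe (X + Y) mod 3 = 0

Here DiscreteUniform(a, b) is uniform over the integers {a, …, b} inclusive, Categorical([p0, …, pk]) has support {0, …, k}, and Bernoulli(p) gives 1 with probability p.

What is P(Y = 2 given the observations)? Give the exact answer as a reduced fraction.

P(Y = 2 | obs) = 4/7

Enumerate traces; 32 have nonzero weight after conditioning:
  (Y=0, Z=0, X=0, W=0) weight 1/576
  (Y=0, Z=0, X=0, W=1) weight 1/576
  (Y=0, Z=0, X=0, W=2) weight 1/576
  (Y=0, Z=0, X=0, W=3) weight 1/576
  (Y=0, Z=1, X=0, W=0) weight 5/576
  (Y=0, Z=1, X=0, W=1) weight 5/576
  (Y=0, Z=1, X=0, W=2) weight 5/576
  (Y=0, Z=1, X=0, W=3) weight 5/576
  (Y=1, Z=0, X=2, W=0) weight 1/576
  (Y=2, Z=0, X=1, W=0) weight 1/144
  … 22 more
Group by Y:
  weight(Y=0) = 1/24
  weight(Y=1) = 1/24
  weight(Y=2) = 1/6
  weight(Y=3) = 1/24
Total weight = 1/24 + 1/24 + 1/6 + 1/24 = 7/24
P(Y=0 | obs) = 1/24 / 7/24 = 1/7
P(Y=1 | obs) = 1/24 / 7/24 = 1/7
P(Y=2 | obs) = 1/6 / 7/24 = 4/7
P(Y=3 | obs) = 1/24 / 7/24 = 1/7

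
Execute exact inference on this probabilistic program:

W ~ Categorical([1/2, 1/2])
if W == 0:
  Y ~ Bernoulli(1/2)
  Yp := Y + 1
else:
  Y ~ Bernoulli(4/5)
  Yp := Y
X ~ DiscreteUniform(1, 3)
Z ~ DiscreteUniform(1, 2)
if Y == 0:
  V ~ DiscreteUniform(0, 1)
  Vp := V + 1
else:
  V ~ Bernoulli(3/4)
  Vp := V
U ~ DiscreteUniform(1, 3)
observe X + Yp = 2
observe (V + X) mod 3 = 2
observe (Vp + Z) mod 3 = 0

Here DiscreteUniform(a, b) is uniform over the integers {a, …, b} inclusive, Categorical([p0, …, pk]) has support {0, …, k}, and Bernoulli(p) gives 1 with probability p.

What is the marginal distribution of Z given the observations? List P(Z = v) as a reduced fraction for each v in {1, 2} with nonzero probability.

Enumerate traces; 9 have nonzero weight after conditioning:
  (W=0, Y=0, X=1, Z=1, V=1, U=1) weight 1/144
  (W=0, Y=0, X=1, Z=1, V=1, U=2) weight 1/144
  (W=0, Y=0, X=1, Z=1, V=1, U=3) weight 1/144
  (W=1, Y=0, X=2, Z=2, V=0, U=1) weight 1/360
  (W=1, Y=0, X=2, Z=2, V=0, U=2) weight 1/360
  (W=1, Y=0, X=2, Z=2, V=0, U=3) weight 1/360
  (W=1, Y=1, X=1, Z=2, V=1, U=1) weight 1/60
  (W=1, Y=1, X=1, Z=2, V=1, U=2) weight 1/60
  … 1 more
Group by Z:
  weight(Z=1) = 1/48
  weight(Z=2) = 7/120
Total weight = 1/48 + 7/120 = 19/240
P(Z=1 | obs) = 1/48 / 19/240 = 5/19
P(Z=2 | obs) = 7/120 / 19/240 = 14/19

P(Z=1) = 5/19, P(Z=2) = 14/19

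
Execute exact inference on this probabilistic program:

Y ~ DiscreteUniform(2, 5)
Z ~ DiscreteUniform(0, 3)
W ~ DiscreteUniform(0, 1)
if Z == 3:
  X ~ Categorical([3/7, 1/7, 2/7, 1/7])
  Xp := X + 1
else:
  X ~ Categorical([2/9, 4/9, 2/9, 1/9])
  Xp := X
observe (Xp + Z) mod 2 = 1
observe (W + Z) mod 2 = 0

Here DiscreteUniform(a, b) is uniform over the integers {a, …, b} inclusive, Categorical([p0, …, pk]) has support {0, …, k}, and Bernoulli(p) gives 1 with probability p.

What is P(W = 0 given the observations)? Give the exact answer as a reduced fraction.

Enumerate traces; 32 have nonzero weight after conditioning:
  (Y=2, Z=0, W=0, X=1) weight 1/72
  (Y=2, Z=0, W=0, X=3) weight 1/288
  (Y=2, Z=1, W=1, X=0) weight 1/144
  (Y=2, Z=1, W=1, X=2) weight 1/144
  (Y=2, Z=2, W=0, X=1) weight 1/72
  (Y=2, Z=2, W=0, X=3) weight 1/288
  (Y=2, Z=3, W=1, X=1) weight 1/224
  (Y=2, Z=3, W=1, X=3) weight 1/224
  … 24 more
Group by W:
  weight(W=0) = 5/36
  weight(W=1) = 23/252
Total weight = 5/36 + 23/252 = 29/126
P(W=0 | obs) = 5/36 / 29/126 = 35/58
P(W=1 | obs) = 23/252 / 29/126 = 23/58

P(W = 0 | obs) = 35/58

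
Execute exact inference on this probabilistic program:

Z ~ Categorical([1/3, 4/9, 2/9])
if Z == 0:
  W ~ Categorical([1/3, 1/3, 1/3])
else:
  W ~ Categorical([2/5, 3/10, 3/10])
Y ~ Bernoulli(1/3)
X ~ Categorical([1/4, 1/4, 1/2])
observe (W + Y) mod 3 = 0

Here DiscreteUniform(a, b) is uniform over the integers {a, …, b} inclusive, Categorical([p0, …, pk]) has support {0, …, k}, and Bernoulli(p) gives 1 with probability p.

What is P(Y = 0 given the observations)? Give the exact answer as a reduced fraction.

Enumerate traces; 18 have nonzero weight after conditioning:
  (Z=0, W=0, Y=0, X=0) weight 1/54
  (Z=0, W=0, Y=0, X=1) weight 1/54
  (Z=0, W=0, Y=0, X=2) weight 1/27
  (Z=0, W=2, Y=1, X=0) weight 1/108
  (Z=0, W=2, Y=1, X=1) weight 1/108
  (Z=0, W=2, Y=1, X=2) weight 1/54
  (Z=1, W=0, Y=0, X=0) weight 4/135
  (Z=1, W=0, Y=0, X=1) weight 4/135
  … 10 more
Group by Y:
  weight(Y=0) = 34/135
  weight(Y=1) = 14/135
Total weight = 34/135 + 14/135 = 16/45
P(Y=0 | obs) = 34/135 / 16/45 = 17/24
P(Y=1 | obs) = 14/135 / 16/45 = 7/24

P(Y = 0 | obs) = 17/24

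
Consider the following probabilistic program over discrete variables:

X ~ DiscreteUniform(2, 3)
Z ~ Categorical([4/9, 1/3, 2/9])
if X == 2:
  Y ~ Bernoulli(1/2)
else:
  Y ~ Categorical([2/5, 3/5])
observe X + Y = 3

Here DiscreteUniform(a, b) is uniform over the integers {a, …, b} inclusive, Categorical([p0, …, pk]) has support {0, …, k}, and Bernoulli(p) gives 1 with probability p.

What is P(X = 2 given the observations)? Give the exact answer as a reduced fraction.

Enumerate traces; 6 have nonzero weight after conditioning:
  (X=2, Z=0, Y=1) weight 1/9
  (X=2, Z=1, Y=1) weight 1/12
  (X=2, Z=2, Y=1) weight 1/18
  (X=3, Z=0, Y=0) weight 4/45
  (X=3, Z=1, Y=0) weight 1/15
  (X=3, Z=2, Y=0) weight 2/45
Group by X:
  weight(X=2) = 1/4
  weight(X=3) = 1/5
Total weight = 1/4 + 1/5 = 9/20
P(X=2 | obs) = 1/4 / 9/20 = 5/9
P(X=3 | obs) = 1/5 / 9/20 = 4/9

P(X = 2 | obs) = 5/9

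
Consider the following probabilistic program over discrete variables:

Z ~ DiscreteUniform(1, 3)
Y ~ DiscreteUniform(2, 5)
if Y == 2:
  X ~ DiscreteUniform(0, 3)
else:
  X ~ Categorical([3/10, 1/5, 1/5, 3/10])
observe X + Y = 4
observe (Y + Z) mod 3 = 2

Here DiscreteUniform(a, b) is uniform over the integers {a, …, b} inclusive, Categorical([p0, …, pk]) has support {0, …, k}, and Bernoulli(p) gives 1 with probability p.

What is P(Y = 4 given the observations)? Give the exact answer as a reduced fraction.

P(Y = 4 | obs) = 2/5

Enumerate traces; 3 have nonzero weight after conditioning:
  (Z=1, Y=4, X=0) weight 1/40
  (Z=2, Y=3, X=1) weight 1/60
  (Z=3, Y=2, X=2) weight 1/48
Group by Y:
  weight(Y=2) = 1/48
  weight(Y=3) = 1/60
  weight(Y=4) = 1/40
Total weight = 1/48 + 1/60 + 1/40 = 1/16
P(Y=2 | obs) = 1/48 / 1/16 = 1/3
P(Y=3 | obs) = 1/60 / 1/16 = 4/15
P(Y=4 | obs) = 1/40 / 1/16 = 2/5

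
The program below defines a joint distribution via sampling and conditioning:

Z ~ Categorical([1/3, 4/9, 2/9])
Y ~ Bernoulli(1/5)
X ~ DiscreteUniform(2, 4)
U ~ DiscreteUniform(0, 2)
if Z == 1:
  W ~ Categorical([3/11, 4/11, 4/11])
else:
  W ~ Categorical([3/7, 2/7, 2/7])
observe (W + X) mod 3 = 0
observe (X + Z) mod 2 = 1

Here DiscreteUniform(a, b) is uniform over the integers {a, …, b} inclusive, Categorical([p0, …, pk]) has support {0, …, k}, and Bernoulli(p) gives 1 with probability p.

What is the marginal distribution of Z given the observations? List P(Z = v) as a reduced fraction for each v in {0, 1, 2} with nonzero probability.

Enumerate traces; 24 have nonzero weight after conditioning:
  (Z=0, Y=0, X=3, U=0, W=0) weight 4/315
  (Z=0, Y=0, X=3, U=1, W=0) weight 4/315
  (Z=0, Y=0, X=3, U=2, W=0) weight 4/315
  (Z=0, Y=1, X=3, U=0, W=0) weight 1/315
  (Z=0, Y=1, X=3, U=1, W=0) weight 1/315
  (Z=0, Y=1, X=3, U=2, W=0) weight 1/315
  (Z=1, Y=0, X=2, U=0, W=1) weight 64/4455
  (Z=1, Y=0, X=2, U=1, W=1) weight 64/4455
  (Z=2, Y=0, X=3, U=0, W=0) weight 8/945
  … 15 more
Group by Z:
  weight(Z=0) = 1/21
  weight(Z=1) = 32/297
  weight(Z=2) = 2/63
Total weight = 1/21 + 32/297 + 2/63 = 389/2079
P(Z=0 | obs) = 1/21 / 389/2079 = 99/389
P(Z=1 | obs) = 32/297 / 389/2079 = 224/389
P(Z=2 | obs) = 2/63 / 389/2079 = 66/389

P(Z=0) = 99/389, P(Z=1) = 224/389, P(Z=2) = 66/389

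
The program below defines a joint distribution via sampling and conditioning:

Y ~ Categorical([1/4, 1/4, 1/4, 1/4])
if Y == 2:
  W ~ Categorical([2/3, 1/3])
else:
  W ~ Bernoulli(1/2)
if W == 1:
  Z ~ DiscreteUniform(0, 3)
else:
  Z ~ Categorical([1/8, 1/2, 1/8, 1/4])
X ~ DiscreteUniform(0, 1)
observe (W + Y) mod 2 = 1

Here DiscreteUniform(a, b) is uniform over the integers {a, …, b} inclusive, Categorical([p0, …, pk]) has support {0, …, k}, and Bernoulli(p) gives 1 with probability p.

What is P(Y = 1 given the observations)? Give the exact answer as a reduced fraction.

P(Y = 1 | obs) = 3/11

Enumerate traces; 32 have nonzero weight after conditioning:
  (Y=0, W=1, Z=0, X=0) weight 1/64
  (Y=0, W=1, Z=0, X=1) weight 1/64
  (Y=0, W=1, Z=1, X=0) weight 1/64
  (Y=0, W=1, Z=1, X=1) weight 1/64
  (Y=0, W=1, Z=2, X=0) weight 1/64
  (Y=0, W=1, Z=2, X=1) weight 1/64
  (Y=0, W=1, Z=3, X=0) weight 1/64
  (Y=0, W=1, Z=3, X=1) weight 1/64
  (Y=1, W=0, Z=0, X=0) weight 1/128
  (Y=2, W=1, Z=0, X=0) weight 1/96
  … 22 more
Group by Y:
  weight(Y=0) = 1/8
  weight(Y=1) = 1/8
  weight(Y=2) = 1/12
  weight(Y=3) = 1/8
Total weight = 1/8 + 1/8 + 1/12 + 1/8 = 11/24
P(Y=0 | obs) = 1/8 / 11/24 = 3/11
P(Y=1 | obs) = 1/8 / 11/24 = 3/11
P(Y=2 | obs) = 1/12 / 11/24 = 2/11
P(Y=3 | obs) = 1/8 / 11/24 = 3/11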